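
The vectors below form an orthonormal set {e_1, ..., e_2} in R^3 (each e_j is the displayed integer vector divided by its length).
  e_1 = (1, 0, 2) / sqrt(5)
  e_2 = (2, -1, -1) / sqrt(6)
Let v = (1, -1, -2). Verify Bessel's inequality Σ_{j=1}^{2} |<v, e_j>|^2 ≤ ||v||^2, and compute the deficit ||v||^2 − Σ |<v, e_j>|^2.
Σ |<v, e_j>|^2 = 179/30; ||v||^2 = 6; deficit = 1/30

Write each e_j = u_j / sqrt(<u_j, u_j>) where u_j is the displayed integer vector. Then <v, e_j> = <v, u_j> / sqrt(<u_j, u_j>), so |<v, e_j>|^2 = <v, u_j>^2 / <u_j, u_j>.
Coefficients: <v, e_1> = -3/sqrt(5), <v, e_2> = 5/sqrt(6).
Square and sum: Σ |<v, e_j>|^2 = 179/30.
Compute ||v||^2 = v·v = 6.
Deficit = 6 − 179/30 = 1/30 ≥ 0, confirming Bessel's inequality. (The deficit equals ||v − Σ <v,e_j> e_j||^2, the squared distance from v to span{e_j}.)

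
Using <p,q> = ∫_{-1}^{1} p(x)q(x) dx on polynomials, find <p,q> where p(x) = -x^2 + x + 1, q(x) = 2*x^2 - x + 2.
<p,q> = 38/15

Expand the product: p(x)·q(x) = -2*x^4 + 3*x^3 - x^2 + x + 2.
∫_{-1}^{1} of each monomial x^k gives [2/(k+1) if k even, 0 if k odd]. Integrating term-by-term (or equivalently evaluating the antiderivative F(x) = -2*x^5/5 + 3*x^4/4 - x^3/3 + x^2/2 + 2*x at the endpoints):
  F(1) − F(−1) = 151/60 − (-1/60) = 38/15.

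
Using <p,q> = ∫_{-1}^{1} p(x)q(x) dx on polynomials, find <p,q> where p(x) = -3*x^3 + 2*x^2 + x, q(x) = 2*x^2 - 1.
<p,q> = 4/15

Expand the product: p(x)·q(x) = -6*x^5 + 4*x^4 + 5*x^3 - 2*x^2 - x.
∫_{-1}^{1} of each monomial x^k gives [2/(k+1) if k even, 0 if k odd]. Integrating term-by-term (or equivalently evaluating the antiderivative F(x) = -x^6 + 4*x^5/5 + 5*x^4/4 - 2*x^3/3 - x^2/2 at the endpoints):
  F(1) − F(−1) = -7/60 − (-23/60) = 4/15.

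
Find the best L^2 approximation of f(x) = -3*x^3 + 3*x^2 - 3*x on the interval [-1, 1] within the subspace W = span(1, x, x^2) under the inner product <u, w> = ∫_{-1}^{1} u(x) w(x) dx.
g(x) = 3*x^2 - 24*x/5

The best approximation g ∈ W is the orthogonal projection of f onto W. Writing g = a_0 + a_1 x + a_2 x^2, the coefficients solve the normal equations G · a = b where
  G_{ij} = <φ_i, φ_j> and b_i = <f, φ_i>, with φ_0 = 1, φ_1 = x, φ_2 = x^2.
G =
  [2, 0, 2/3]
  [0, 2/3, 0]
  [2/3, 0, 2/5],
b = (2, -16/5, 6/5).
Solving gives a_0 = 0, a_1 = -24/5, a_2 = 3, so
  g(x) = 3*x^2 - 24*x/5.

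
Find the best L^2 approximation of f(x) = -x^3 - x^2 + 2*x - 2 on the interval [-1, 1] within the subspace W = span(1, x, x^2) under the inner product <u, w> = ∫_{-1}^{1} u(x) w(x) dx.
g(x) = -x^2 + 7*x/5 - 2

The best approximation g ∈ W is the orthogonal projection of f onto W. Writing g = a_0 + a_1 x + a_2 x^2, the coefficients solve the normal equations G · a = b where
  G_{ij} = <φ_i, φ_j> and b_i = <f, φ_i>, with φ_0 = 1, φ_1 = x, φ_2 = x^2.
G =
  [2, 0, 2/3]
  [0, 2/3, 0]
  [2/3, 0, 2/5],
b = (-14/3, 14/15, -26/15).
Solving gives a_0 = -2, a_1 = 7/5, a_2 = -1, so
  g(x) = -x^2 + 7*x/5 - 2.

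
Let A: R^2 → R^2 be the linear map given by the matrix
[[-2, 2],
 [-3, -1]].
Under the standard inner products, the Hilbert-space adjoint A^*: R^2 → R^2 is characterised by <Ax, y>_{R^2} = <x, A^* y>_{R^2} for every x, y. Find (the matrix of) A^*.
A^* = A^T =
[[-2, -3],
 [2, -1]]

For real matrices with standard dot products, the defining identity <Ax, y> = <x, A^* y> gives (Ax)^T y = x^T (A^*) y, i.e. x^T A^T y = x^T (A^*) y. Since this holds for all x, y, we must have A^* = A^T. Therefore
A^* =
[[-2, -3],
 [2, -1]].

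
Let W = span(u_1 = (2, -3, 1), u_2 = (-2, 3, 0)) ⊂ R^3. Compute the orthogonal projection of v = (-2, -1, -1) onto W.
proj_W(v) = (-2/13, 3/13, -1)

Set up U = [u_1 | ... | u_2] ∈ R^(3×2). The projector onto W = col(U) is P = U (U^T U)^(-1) U^T.
Compute U^T U =
  [14, -13]
  [-13, 13],
and U^T v = (-2, 1).
Solve U^T U · c = U^T v for the coefficients: c = (-1, -12/13). The projection is proj_W(v) = U c.
Check: (v - proj_W(v)) · u_1 = 0  (should be 0).
Check: (v - proj_W(v)) · u_2 = 0  (should be 0).
Result: proj_W(v) = (-2/13, 3/13, -1).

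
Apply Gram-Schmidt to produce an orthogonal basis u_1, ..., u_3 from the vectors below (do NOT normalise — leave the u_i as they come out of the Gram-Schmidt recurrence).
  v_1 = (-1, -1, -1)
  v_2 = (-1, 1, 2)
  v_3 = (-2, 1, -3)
Orthogonal basis:
  u_1 = (-1, -1, -1)
  u_2 = (-5/3, 1/3, 4/3)
  u_3 = (-11/14, 33/14, -11/7)

Apply the Gram-Schmidt recurrence
  u_1 = v_1
  u_i = v_i − Σ_{j<i} ((v_i · u_j) / (u_j · u_j)) · u_j.

Step by step this gives:
  u_1 = (-1, -1, -1)
  u_2 = (-5/3, 1/3, 4/3)
  u_3 = (-11/14, 33/14, -11/7)

Orthogonality check:
  u_2 · u_1 = 0 (should be 0)
  u_3 · u_1 = 0 (should be 0)
  u_3 · u_2 = 0 (should be 0)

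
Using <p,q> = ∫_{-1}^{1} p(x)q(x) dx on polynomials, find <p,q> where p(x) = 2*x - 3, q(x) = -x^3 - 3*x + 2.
<p,q> = -84/5

Expand the product: p(x)·q(x) = -2*x^4 + 3*x^3 - 6*x^2 + 13*x - 6.
∫_{-1}^{1} of each monomial x^k gives [2/(k+1) if k even, 0 if k odd]. Integrating term-by-term (or equivalently evaluating the antiderivative F(x) = -2*x^5/5 + 3*x^4/4 - 2*x^3 + 13*x^2/2 - 6*x at the endpoints):
  F(1) − F(−1) = -23/20 − (313/20) = -84/5.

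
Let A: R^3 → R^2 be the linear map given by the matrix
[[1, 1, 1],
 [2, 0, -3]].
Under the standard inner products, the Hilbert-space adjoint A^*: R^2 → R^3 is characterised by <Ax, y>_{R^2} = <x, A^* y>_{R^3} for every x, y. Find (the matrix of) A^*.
A^* = A^T =
[[1, 2],
 [1, 0],
 [1, -3]]

For real matrices with standard dot products, the defining identity <Ax, y> = <x, A^* y> gives (Ax)^T y = x^T (A^*) y, i.e. x^T A^T y = x^T (A^*) y. Since this holds for all x, y, we must have A^* = A^T. Therefore
A^* =
[[1, 2],
 [1, 0],
 [1, -3]].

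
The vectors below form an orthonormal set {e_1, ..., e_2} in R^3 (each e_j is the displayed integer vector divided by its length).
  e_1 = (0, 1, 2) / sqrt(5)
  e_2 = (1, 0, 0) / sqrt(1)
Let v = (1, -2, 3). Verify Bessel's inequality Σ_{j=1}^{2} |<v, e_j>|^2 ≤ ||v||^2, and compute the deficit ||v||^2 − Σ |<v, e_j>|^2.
Σ |<v, e_j>|^2 = 21/5; ||v||^2 = 14; deficit = 49/5

Write each e_j = u_j / sqrt(<u_j, u_j>) where u_j is the displayed integer vector. Then <v, e_j> = <v, u_j> / sqrt(<u_j, u_j>), so |<v, e_j>|^2 = <v, u_j>^2 / <u_j, u_j>.
Coefficients: <v, e_1> = 4/sqrt(5), <v, e_2> = 1/sqrt(1).
Square and sum: Σ |<v, e_j>|^2 = 21/5.
Compute ||v||^2 = v·v = 14.
Deficit = 14 − 21/5 = 49/5 ≥ 0, confirming Bessel's inequality. (The deficit equals ||v − Σ <v,e_j> e_j||^2, the squared distance from v to span{e_j}.)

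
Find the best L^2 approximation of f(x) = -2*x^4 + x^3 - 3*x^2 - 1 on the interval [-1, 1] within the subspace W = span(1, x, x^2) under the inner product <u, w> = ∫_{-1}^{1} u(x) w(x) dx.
g(x) = -33*x^2/7 + 3*x/5 - 29/35

The best approximation g ∈ W is the orthogonal projection of f onto W. Writing g = a_0 + a_1 x + a_2 x^2, the coefficients solve the normal equations G · a = b where
  G_{ij} = <φ_i, φ_j> and b_i = <f, φ_i>, with φ_0 = 1, φ_1 = x, φ_2 = x^2.
G =
  [2, 0, 2/3]
  [0, 2/3, 0]
  [2/3, 0, 2/5],
b = (-24/5, 2/5, -256/105).
Solving gives a_0 = -29/35, a_1 = 3/5, a_2 = -33/7, so
  g(x) = -33*x^2/7 + 3*x/5 - 29/35.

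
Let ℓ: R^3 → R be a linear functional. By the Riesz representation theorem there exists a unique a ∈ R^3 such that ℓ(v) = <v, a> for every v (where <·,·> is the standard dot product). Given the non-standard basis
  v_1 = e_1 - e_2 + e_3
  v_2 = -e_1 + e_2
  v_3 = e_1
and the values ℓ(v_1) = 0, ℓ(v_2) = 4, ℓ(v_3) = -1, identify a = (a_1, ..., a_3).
a = (-1, 3, 4)

Write a = (a_1, ..., a_3) in the standard basis. For each basis vector v_i, ℓ(v_i) = <v_i, a> is a linear equation in the a_j's. Collect the n equations into a matrix system V a = ℓ, where row i of V is v_i (expressed in the standard basis). Since V is invertible (lower-triangular with 1s on the diagonal, up to permutation), solve by back-substitution:
  V =
[[1, -1, 1],
 [-1, 1, 0],
 [1, 0, 0]]
  V a = (0, 4, -1)
Solving gives a = (-1, 3, 4).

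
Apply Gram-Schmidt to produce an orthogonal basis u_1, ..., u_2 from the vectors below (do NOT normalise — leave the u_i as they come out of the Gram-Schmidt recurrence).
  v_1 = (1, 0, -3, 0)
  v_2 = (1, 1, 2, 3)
Orthogonal basis:
  u_1 = (1, 0, -3, 0)
  u_2 = (3/2, 1, 1/2, 3)

Apply the Gram-Schmidt recurrence
  u_1 = v_1
  u_i = v_i − Σ_{j<i} ((v_i · u_j) / (u_j · u_j)) · u_j.

Step by step this gives:
  u_1 = (1, 0, -3, 0)
  u_2 = (3/2, 1, 1/2, 3)

Orthogonality check:
  u_2 · u_1 = 0 (should be 0)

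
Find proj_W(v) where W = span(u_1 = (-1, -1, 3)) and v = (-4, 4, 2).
proj_W(v) = (-6/11, -6/11, 18/11)

Set up U = [u_1 | ... | u_1] ∈ R^(3×1). The projector onto W = col(U) is P = U (U^T U)^(-1) U^T.
Compute U^T U =
  [11],
and U^T v = (6).
Solve U^T U · c = U^T v for the coefficients: c = (6/11). The projection is proj_W(v) = U c.
Check: (v - proj_W(v)) · u_1 = 0  (should be 0).
Result: proj_W(v) = (-6/11, -6/11, 18/11).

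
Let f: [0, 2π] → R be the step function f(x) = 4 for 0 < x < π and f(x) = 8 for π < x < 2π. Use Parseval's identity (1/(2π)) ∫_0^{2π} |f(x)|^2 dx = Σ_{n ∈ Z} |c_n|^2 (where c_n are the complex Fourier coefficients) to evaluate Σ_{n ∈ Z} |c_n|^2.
Σ |c_n|^2 = 40

Parseval equates the L^2 energy of f (normalised by 1/(2π)) with the ℓ^2 sum of its Fourier coefficients: (1/(2π)) ∫_0^{2π} |f|^2 = Σ |c_n|^2.
Compute the left side: (1/(2π)) [∫_0^π 4^2 dx + ∫_π^{2π} 8^2 dx] = (1/(2π)) · (16π + 64π) = (16 + 64)/2 = 40.
So Σ_{n ∈ Z} |c_n|^2 = 40.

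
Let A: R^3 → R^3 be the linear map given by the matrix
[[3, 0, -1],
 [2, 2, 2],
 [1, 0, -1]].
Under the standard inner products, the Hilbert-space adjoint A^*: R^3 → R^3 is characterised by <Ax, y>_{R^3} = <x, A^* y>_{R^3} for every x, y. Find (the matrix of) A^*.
A^* = A^T =
[[3, 2, 1],
 [0, 2, 0],
 [-1, 2, -1]]

For real matrices with standard dot products, the defining identity <Ax, y> = <x, A^* y> gives (Ax)^T y = x^T (A^*) y, i.e. x^T A^T y = x^T (A^*) y. Since this holds for all x, y, we must have A^* = A^T. Therefore
A^* =
[[3, 2, 1],
 [0, 2, 0],
 [-1, 2, -1]].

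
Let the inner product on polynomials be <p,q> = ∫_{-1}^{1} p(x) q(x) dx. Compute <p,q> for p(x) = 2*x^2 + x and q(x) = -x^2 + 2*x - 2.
<p,q> = -32/15

Expand the product: p(x)·q(x) = -2*x^4 + 3*x^3 - 2*x^2 - 2*x.
∫_{-1}^{1} of each monomial x^k gives [2/(k+1) if k even, 0 if k odd]. Integrating term-by-term (or equivalently evaluating the antiderivative F(x) = -2*x^5/5 + 3*x^4/4 - 2*x^3/3 - x^2 at the endpoints):
  F(1) − F(−1) = -79/60 − (49/60) = -32/15.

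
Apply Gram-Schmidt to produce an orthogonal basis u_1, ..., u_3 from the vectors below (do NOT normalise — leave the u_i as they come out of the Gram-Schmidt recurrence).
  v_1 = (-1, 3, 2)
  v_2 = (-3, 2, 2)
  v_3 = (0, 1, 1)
Orthogonal basis:
  u_1 = (-1, 3, 2)
  u_2 = (-29/14, -11/14, 1/7)
  u_3 = (2/23, -4/23, 7/23)

Apply the Gram-Schmidt recurrence
  u_1 = v_1
  u_i = v_i − Σ_{j<i} ((v_i · u_j) / (u_j · u_j)) · u_j.

Step by step this gives:
  u_1 = (-1, 3, 2)
  u_2 = (-29/14, -11/14, 1/7)
  u_3 = (2/23, -4/23, 7/23)

Orthogonality check:
  u_2 · u_1 = 0 (should be 0)
  u_3 · u_1 = 0 (should be 0)
  u_3 · u_2 = 0 (should be 0)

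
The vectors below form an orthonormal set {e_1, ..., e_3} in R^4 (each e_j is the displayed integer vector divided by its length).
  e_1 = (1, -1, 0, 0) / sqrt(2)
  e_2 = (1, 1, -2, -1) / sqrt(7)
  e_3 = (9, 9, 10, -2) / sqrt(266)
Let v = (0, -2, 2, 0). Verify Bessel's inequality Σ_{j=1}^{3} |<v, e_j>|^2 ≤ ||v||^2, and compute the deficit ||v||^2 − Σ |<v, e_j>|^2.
Σ |<v, e_j>|^2 = 136/19; ||v||^2 = 8; deficit = 16/19

Write each e_j = u_j / sqrt(<u_j, u_j>) where u_j is the displayed integer vector. Then <v, e_j> = <v, u_j> / sqrt(<u_j, u_j>), so |<v, e_j>|^2 = <v, u_j>^2 / <u_j, u_j>.
Coefficients: <v, e_1> = 2/sqrt(2), <v, e_2> = -6/sqrt(7), <v, e_3> = 2/sqrt(266).
Square and sum: Σ |<v, e_j>|^2 = 136/19.
Compute ||v||^2 = v·v = 8.
Deficit = 8 − 136/19 = 16/19 ≥ 0, confirming Bessel's inequality. (The deficit equals ||v − Σ <v,e_j> e_j||^2, the squared distance from v to span{e_j}.)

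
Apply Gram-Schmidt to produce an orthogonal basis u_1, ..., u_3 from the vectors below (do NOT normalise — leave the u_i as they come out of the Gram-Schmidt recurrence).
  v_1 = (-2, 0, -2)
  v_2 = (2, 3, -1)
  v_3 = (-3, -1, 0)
Orthogonal basis:
  u_1 = (-2, 0, -2)
  u_2 = (3/2, 3, -3/2)
  u_3 = (-2/3, 2/3, 2/3)

Apply the Gram-Schmidt recurrence
  u_1 = v_1
  u_i = v_i − Σ_{j<i} ((v_i · u_j) / (u_j · u_j)) · u_j.

Step by step this gives:
  u_1 = (-2, 0, -2)
  u_2 = (3/2, 3, -3/2)
  u_3 = (-2/3, 2/3, 2/3)

Orthogonality check:
  u_2 · u_1 = 0 (should be 0)
  u_3 · u_1 = 0 (should be 0)
  u_3 · u_2 = 0 (should be 0)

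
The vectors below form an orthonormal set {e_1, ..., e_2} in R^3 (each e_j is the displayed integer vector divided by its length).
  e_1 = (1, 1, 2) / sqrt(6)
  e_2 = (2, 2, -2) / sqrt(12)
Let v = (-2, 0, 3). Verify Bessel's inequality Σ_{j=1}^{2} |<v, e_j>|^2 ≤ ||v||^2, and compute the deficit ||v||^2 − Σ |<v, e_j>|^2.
Σ |<v, e_j>|^2 = 11; ||v||^2 = 13; deficit = 2

Write each e_j = u_j / sqrt(<u_j, u_j>) where u_j is the displayed integer vector. Then <v, e_j> = <v, u_j> / sqrt(<u_j, u_j>), so |<v, e_j>|^2 = <v, u_j>^2 / <u_j, u_j>.
Coefficients: <v, e_1> = 4/sqrt(6), <v, e_2> = -10/sqrt(12).
Square and sum: Σ |<v, e_j>|^2 = 11.
Compute ||v||^2 = v·v = 13.
Deficit = 13 − 11 = 2 ≥ 0, confirming Bessel's inequality. (The deficit equals ||v − Σ <v,e_j> e_j||^2, the squared distance from v to span{e_j}.)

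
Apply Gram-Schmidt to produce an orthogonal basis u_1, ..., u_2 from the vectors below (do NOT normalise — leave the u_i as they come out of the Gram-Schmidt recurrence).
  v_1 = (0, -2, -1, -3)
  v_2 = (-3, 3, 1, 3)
Orthogonal basis:
  u_1 = (0, -2, -1, -3)
  u_2 = (-3, 5/7, -1/7, -3/7)

Apply the Gram-Schmidt recurrence
  u_1 = v_1
  u_i = v_i − Σ_{j<i} ((v_i · u_j) / (u_j · u_j)) · u_j.

Step by step this gives:
  u_1 = (0, -2, -1, -3)
  u_2 = (-3, 5/7, -1/7, -3/7)

Orthogonality check:
  u_2 · u_1 = 0 (should be 0)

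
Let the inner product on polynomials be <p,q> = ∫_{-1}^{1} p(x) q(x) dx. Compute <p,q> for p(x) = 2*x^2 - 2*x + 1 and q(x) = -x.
<p,q> = 4/3

Expand the product: p(x)·q(x) = -2*x^3 + 2*x^2 - x.
∫_{-1}^{1} of each monomial x^k gives [2/(k+1) if k even, 0 if k odd]. Integrating term-by-term (or equivalently evaluating the antiderivative F(x) = -x^4/2 + 2*x^3/3 - x^2/2 at the endpoints):
  F(1) − F(−1) = -1/3 − (-5/3) = 4/3.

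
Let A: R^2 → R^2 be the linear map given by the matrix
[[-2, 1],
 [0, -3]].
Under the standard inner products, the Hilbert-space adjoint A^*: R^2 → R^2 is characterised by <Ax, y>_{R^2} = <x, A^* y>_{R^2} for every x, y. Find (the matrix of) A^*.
A^* = A^T =
[[-2, 0],
 [1, -3]]

For real matrices with standard dot products, the defining identity <Ax, y> = <x, A^* y> gives (Ax)^T y = x^T (A^*) y, i.e. x^T A^T y = x^T (A^*) y. Since this holds for all x, y, we must have A^* = A^T. Therefore
A^* =
[[-2, 0],
 [1, -3]].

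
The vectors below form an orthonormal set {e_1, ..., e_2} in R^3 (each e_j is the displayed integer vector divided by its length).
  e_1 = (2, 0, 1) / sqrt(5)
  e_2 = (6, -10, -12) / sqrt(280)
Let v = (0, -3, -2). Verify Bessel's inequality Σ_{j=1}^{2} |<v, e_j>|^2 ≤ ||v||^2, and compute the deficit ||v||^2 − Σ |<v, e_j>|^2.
Σ |<v, e_j>|^2 = 157/14; ||v||^2 = 13; deficit = 25/14

Write each e_j = u_j / sqrt(<u_j, u_j>) where u_j is the displayed integer vector. Then <v, e_j> = <v, u_j> / sqrt(<u_j, u_j>), so |<v, e_j>|^2 = <v, u_j>^2 / <u_j, u_j>.
Coefficients: <v, e_1> = -2/sqrt(5), <v, e_2> = 54/sqrt(280).
Square and sum: Σ |<v, e_j>|^2 = 157/14.
Compute ||v||^2 = v·v = 13.
Deficit = 13 − 157/14 = 25/14 ≥ 0, confirming Bessel's inequality. (The deficit equals ||v − Σ <v,e_j> e_j||^2, the squared distance from v to span{e_j}.)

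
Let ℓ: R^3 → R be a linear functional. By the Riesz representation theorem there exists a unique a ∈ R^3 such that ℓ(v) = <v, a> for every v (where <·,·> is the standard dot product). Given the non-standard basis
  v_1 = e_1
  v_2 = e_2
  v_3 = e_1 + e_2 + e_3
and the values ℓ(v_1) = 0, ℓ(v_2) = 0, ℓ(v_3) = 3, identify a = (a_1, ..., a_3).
a = (0, 0, 3)

Write a = (a_1, ..., a_3) in the standard basis. For each basis vector v_i, ℓ(v_i) = <v_i, a> is a linear equation in the a_j's. Collect the n equations into a matrix system V a = ℓ, where row i of V is v_i (expressed in the standard basis). Since V is invertible (lower-triangular with 1s on the diagonal, up to permutation), solve by back-substitution:
  V =
[[1, 0, 0],
 [0, 1, 0],
 [1, 1, 1]]
  V a = (0, 0, 3)
Solving gives a = (0, 0, 3).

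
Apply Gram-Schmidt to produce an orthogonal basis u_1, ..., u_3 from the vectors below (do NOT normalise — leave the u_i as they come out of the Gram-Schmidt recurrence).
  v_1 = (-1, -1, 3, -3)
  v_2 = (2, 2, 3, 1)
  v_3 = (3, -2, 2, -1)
Orthogonal basis:
  u_1 = (-1, -1, 3, -3)
  u_2 = (21/10, 21/10, 27/10, 13/10)
  u_3 = (475/178, -415/178, -25/178, -45/178)

Apply the Gram-Schmidt recurrence
  u_1 = v_1
  u_i = v_i − Σ_{j<i} ((v_i · u_j) / (u_j · u_j)) · u_j.

Step by step this gives:
  u_1 = (-1, -1, 3, -3)
  u_2 = (21/10, 21/10, 27/10, 13/10)
  u_3 = (475/178, -415/178, -25/178, -45/178)

Orthogonality check:
  u_2 · u_1 = 0 (should be 0)
  u_3 · u_1 = 0 (should be 0)
  u_3 · u_2 = 0 (should be 0)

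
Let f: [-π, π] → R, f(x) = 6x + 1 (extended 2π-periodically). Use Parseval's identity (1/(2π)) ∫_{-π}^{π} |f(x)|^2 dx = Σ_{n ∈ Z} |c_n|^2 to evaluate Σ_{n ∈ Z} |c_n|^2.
Σ |c_n|^2 = 12π^2 + 1

Expand and integrate term by term over [-π, π]:
  ∫ (6x)^2 dx = 36·(2π^3/3); ∫ 2·6·(1)·x dx = 0 (odd integrand); ∫ 1^2 dx = 1·2π.
So (1/(2π)) ∫_{-π}^{π} (6x + 1)^2 dx = 36π^2/3 + 1 = 12π^2 + 1.
Parseval ⇒ Σ |c_n|^2 = 12π^2 + 1.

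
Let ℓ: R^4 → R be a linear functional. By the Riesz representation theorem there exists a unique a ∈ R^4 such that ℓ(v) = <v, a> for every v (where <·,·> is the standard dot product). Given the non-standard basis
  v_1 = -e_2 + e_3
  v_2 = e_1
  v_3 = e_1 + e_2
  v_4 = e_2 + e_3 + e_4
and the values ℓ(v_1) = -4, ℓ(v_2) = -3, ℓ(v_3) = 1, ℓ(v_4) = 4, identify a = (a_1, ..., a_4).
a = (-3, 4, 0, 0)

Write a = (a_1, ..., a_4) in the standard basis. For each basis vector v_i, ℓ(v_i) = <v_i, a> is a linear equation in the a_j's. Collect the n equations into a matrix system V a = ℓ, where row i of V is v_i (expressed in the standard basis). Since V is invertible (lower-triangular with 1s on the diagonal, up to permutation), solve by back-substitution:
  V =
[[0, -1, 1, 0],
 [1, 0, 0, 0],
 [1, 1, 0, 0],
 [0, 1, 1, 1]]
  V a = (-4, -3, 1, 4)
Solving gives a = (-3, 4, 0, 0).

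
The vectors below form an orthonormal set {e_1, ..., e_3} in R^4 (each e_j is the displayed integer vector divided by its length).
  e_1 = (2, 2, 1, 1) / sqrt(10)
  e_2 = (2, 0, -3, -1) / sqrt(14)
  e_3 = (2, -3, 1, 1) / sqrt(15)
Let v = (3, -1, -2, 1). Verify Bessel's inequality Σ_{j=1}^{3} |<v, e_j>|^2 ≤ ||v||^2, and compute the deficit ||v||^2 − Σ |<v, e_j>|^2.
Σ |<v, e_j>|^2 = 290/21; ||v||^2 = 15; deficit = 25/21

Write each e_j = u_j / sqrt(<u_j, u_j>) where u_j is the displayed integer vector. Then <v, e_j> = <v, u_j> / sqrt(<u_j, u_j>), so |<v, e_j>|^2 = <v, u_j>^2 / <u_j, u_j>.
Coefficients: <v, e_1> = 3/sqrt(10), <v, e_2> = 11/sqrt(14), <v, e_3> = 8/sqrt(15).
Square and sum: Σ |<v, e_j>|^2 = 290/21.
Compute ||v||^2 = v·v = 15.
Deficit = 15 − 290/21 = 25/21 ≥ 0, confirming Bessel's inequality. (The deficit equals ||v − Σ <v,e_j> e_j||^2, the squared distance from v to span{e_j}.)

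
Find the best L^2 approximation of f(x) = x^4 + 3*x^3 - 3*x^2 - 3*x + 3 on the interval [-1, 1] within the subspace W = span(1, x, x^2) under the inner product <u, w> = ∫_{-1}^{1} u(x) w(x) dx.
g(x) = -15*x^2/7 - 6*x/5 + 102/35

The best approximation g ∈ W is the orthogonal projection of f onto W. Writing g = a_0 + a_1 x + a_2 x^2, the coefficients solve the normal equations G · a = b where
  G_{ij} = <φ_i, φ_j> and b_i = <f, φ_i>, with φ_0 = 1, φ_1 = x, φ_2 = x^2.
G =
  [2, 0, 2/3]
  [0, 2/3, 0]
  [2/3, 0, 2/5],
b = (22/5, -4/5, 38/35).
Solving gives a_0 = 102/35, a_1 = -6/5, a_2 = -15/7, so
  g(x) = -15*x^2/7 - 6*x/5 + 102/35.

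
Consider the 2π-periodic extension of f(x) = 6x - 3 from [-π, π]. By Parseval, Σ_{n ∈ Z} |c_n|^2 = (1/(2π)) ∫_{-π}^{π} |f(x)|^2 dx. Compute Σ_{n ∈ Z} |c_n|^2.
Σ |c_n|^2 = 12π^2 + 9

Expand and integrate term by term over [-π, π]:
  ∫ (6x)^2 dx = 36·(2π^3/3); ∫ 2·6·(-3)·x dx = 0 (odd integrand); ∫ (-3)^2 dx = 9·2π.
So (1/(2π)) ∫_{-π}^{π} (6x - 3)^2 dx = 36π^2/3 + 9 = 12π^2 + 9.
Parseval ⇒ Σ |c_n|^2 = 12π^2 + 9.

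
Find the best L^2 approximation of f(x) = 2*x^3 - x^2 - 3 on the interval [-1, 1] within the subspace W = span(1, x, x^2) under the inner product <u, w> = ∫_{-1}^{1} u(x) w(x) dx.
g(x) = -x^2 + 6*x/5 - 3

The best approximation g ∈ W is the orthogonal projection of f onto W. Writing g = a_0 + a_1 x + a_2 x^2, the coefficients solve the normal equations G · a = b where
  G_{ij} = <φ_i, φ_j> and b_i = <f, φ_i>, with φ_0 = 1, φ_1 = x, φ_2 = x^2.
G =
  [2, 0, 2/3]
  [0, 2/3, 0]
  [2/3, 0, 2/5],
b = (-20/3, 4/5, -12/5).
Solving gives a_0 = -3, a_1 = 6/5, a_2 = -1, so
  g(x) = -x^2 + 6*x/5 - 3.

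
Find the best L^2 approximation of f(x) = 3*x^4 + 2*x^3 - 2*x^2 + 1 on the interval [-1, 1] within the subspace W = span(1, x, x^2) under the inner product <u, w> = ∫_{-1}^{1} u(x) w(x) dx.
g(x) = 4*x^2/7 + 6*x/5 + 26/35

The best approximation g ∈ W is the orthogonal projection of f onto W. Writing g = a_0 + a_1 x + a_2 x^2, the coefficients solve the normal equations G · a = b where
  G_{ij} = <φ_i, φ_j> and b_i = <f, φ_i>, with φ_0 = 1, φ_1 = x, φ_2 = x^2.
G =
  [2, 0, 2/3]
  [0, 2/3, 0]
  [2/3, 0, 2/5],
b = (28/15, 4/5, 76/105).
Solving gives a_0 = 26/35, a_1 = 6/5, a_2 = 4/7, so
  g(x) = 4*x^2/7 + 6*x/5 + 26/35.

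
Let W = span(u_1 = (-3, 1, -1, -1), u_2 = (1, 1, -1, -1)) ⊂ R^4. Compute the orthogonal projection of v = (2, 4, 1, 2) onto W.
proj_W(v) = (2, 1/3, -1/3, -1/3)

Set up U = [u_1 | ... | u_2] ∈ R^(4×2). The projector onto W = col(U) is P = U (U^T U)^(-1) U^T.
Compute U^T U =
  [12, 0]
  [0, 4],
and U^T v = (-5, 3).
Solve U^T U · c = U^T v for the coefficients: c = (-5/12, 3/4). The projection is proj_W(v) = U c.
Check: (v - proj_W(v)) · u_1 = 0  (should be 0).
Check: (v - proj_W(v)) · u_2 = 0  (should be 0).
Result: proj_W(v) = (2, 1/3, -1/3, -1/3).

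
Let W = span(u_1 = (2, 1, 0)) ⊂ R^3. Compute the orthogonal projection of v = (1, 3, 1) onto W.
proj_W(v) = (2, 1, 0)

Set up U = [u_1 | ... | u_1] ∈ R^(3×1). The projector onto W = col(U) is P = U (U^T U)^(-1) U^T.
Compute U^T U =
  [5],
and U^T v = (5).
Solve U^T U · c = U^T v for the coefficients: c = (1). The projection is proj_W(v) = U c.
Check: (v - proj_W(v)) · u_1 = 0  (should be 0).
Result: proj_W(v) = (2, 1, 0).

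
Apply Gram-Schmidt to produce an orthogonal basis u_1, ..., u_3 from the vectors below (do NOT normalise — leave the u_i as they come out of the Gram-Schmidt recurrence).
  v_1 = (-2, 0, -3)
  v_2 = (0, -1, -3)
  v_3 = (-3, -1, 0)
Orthogonal basis:
  u_1 = (-2, 0, -3)
  u_2 = (18/13, -1, -12/13)
  u_3 = (-45/49, -90/49, 30/49)

Apply the Gram-Schmidt recurrence
  u_1 = v_1
  u_i = v_i − Σ_{j<i} ((v_i · u_j) / (u_j · u_j)) · u_j.

Step by step this gives:
  u_1 = (-2, 0, -3)
  u_2 = (18/13, -1, -12/13)
  u_3 = (-45/49, -90/49, 30/49)

Orthogonality check:
  u_2 · u_1 = 0 (should be 0)
  u_3 · u_1 = 0 (should be 0)
  u_3 · u_2 = 0 (should be 0)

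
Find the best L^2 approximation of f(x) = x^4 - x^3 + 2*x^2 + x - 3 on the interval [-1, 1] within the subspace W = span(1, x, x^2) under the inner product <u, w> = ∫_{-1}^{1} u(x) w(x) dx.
g(x) = 20*x^2/7 + 2*x/5 - 108/35

The best approximation g ∈ W is the orthogonal projection of f onto W. Writing g = a_0 + a_1 x + a_2 x^2, the coefficients solve the normal equations G · a = b where
  G_{ij} = <φ_i, φ_j> and b_i = <f, φ_i>, with φ_0 = 1, φ_1 = x, φ_2 = x^2.
G =
  [2, 0, 2/3]
  [0, 2/3, 0]
  [2/3, 0, 2/5],
b = (-64/15, 4/15, -32/35).
Solving gives a_0 = -108/35, a_1 = 2/5, a_2 = 20/7, so
  g(x) = 20*x^2/7 + 2*x/5 - 108/35.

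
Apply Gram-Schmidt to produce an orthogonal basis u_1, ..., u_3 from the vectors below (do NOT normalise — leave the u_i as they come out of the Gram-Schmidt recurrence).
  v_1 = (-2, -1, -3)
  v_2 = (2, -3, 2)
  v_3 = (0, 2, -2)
Orthogonal basis:
  u_1 = (-2, -1, -3)
  u_2 = (1, -7/2, 1/2)
  u_3 = (220/189, 40/189, -160/189)

Apply the Gram-Schmidt recurrence
  u_1 = v_1
  u_i = v_i − Σ_{j<i} ((v_i · u_j) / (u_j · u_j)) · u_j.

Step by step this gives:
  u_1 = (-2, -1, -3)
  u_2 = (1, -7/2, 1/2)
  u_3 = (220/189, 40/189, -160/189)

Orthogonality check:
  u_2 · u_1 = 0 (should be 0)
  u_3 · u_1 = 0 (should be 0)
  u_3 · u_2 = 0 (should be 0)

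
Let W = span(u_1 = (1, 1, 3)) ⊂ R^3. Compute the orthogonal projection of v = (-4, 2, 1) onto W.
proj_W(v) = (1/11, 1/11, 3/11)

Set up U = [u_1 | ... | u_1] ∈ R^(3×1). The projector onto W = col(U) is P = U (U^T U)^(-1) U^T.
Compute U^T U =
  [11],
and U^T v = (1).
Solve U^T U · c = U^T v for the coefficients: c = (1/11). The projection is proj_W(v) = U c.
Check: (v - proj_W(v)) · u_1 = 0  (should be 0).
Result: proj_W(v) = (1/11, 1/11, 3/11).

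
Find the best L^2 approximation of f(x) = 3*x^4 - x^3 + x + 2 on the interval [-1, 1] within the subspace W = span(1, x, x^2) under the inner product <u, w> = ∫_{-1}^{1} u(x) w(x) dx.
g(x) = 18*x^2/7 + 2*x/5 + 61/35

The best approximation g ∈ W is the orthogonal projection of f onto W. Writing g = a_0 + a_1 x + a_2 x^2, the coefficients solve the normal equations G · a = b where
  G_{ij} = <φ_i, φ_j> and b_i = <f, φ_i>, with φ_0 = 1, φ_1 = x, φ_2 = x^2.
G =
  [2, 0, 2/3]
  [0, 2/3, 0]
  [2/3, 0, 2/5],
b = (26/5, 4/15, 46/21).
Solving gives a_0 = 61/35, a_1 = 2/5, a_2 = 18/7, so
  g(x) = 18*x^2/7 + 2*x/5 + 61/35.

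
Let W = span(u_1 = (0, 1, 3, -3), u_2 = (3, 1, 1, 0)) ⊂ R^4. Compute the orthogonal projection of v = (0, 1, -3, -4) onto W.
proj_W(v) = (-162/193, -2/193, 102/193, -156/193)

Set up U = [u_1 | ... | u_2] ∈ R^(4×2). The projector onto W = col(U) is P = U (U^T U)^(-1) U^T.
Compute U^T U =
  [19, 4]
  [4, 11],
and U^T v = (4, -2).
Solve U^T U · c = U^T v for the coefficients: c = (52/193, -54/193). The projection is proj_W(v) = U c.
Check: (v - proj_W(v)) · u_1 = 0  (should be 0).
Check: (v - proj_W(v)) · u_2 = 0  (should be 0).
Result: proj_W(v) = (-162/193, -2/193, 102/193, -156/193).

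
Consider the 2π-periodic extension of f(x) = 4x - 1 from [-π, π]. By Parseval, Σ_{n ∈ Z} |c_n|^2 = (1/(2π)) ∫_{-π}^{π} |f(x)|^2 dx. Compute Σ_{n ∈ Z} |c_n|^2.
Σ |c_n|^2 = 16π^2/3 + 1

Expand and integrate term by term over [-π, π]:
  ∫ (4x)^2 dx = 16·(2π^3/3); ∫ 2·4·(-1)·x dx = 0 (odd integrand); ∫ (-1)^2 dx = 1·2π.
So (1/(2π)) ∫_{-π}^{π} (4x - 1)^2 dx = 16π^2/3 + 1 = 16π^2/3 + 1.
Parseval ⇒ Σ |c_n|^2 = 16π^2/3 + 1.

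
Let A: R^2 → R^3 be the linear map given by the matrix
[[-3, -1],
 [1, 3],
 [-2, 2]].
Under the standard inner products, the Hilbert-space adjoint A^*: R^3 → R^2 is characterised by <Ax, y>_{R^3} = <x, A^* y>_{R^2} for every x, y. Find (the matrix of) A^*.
A^* = A^T =
[[-3, 1, -2],
 [-1, 3, 2]]

For real matrices with standard dot products, the defining identity <Ax, y> = <x, A^* y> gives (Ax)^T y = x^T (A^*) y, i.e. x^T A^T y = x^T (A^*) y. Since this holds for all x, y, we must have A^* = A^T. Therefore
A^* =
[[-3, 1, -2],
 [-1, 3, 2]].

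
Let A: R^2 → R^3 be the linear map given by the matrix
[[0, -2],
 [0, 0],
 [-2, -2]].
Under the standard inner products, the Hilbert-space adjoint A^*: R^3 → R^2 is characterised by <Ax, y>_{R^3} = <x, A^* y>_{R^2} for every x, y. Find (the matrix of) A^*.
A^* = A^T =
[[0, 0, -2],
 [-2, 0, -2]]

For real matrices with standard dot products, the defining identity <Ax, y> = <x, A^* y> gives (Ax)^T y = x^T (A^*) y, i.e. x^T A^T y = x^T (A^*) y. Since this holds for all x, y, we must have A^* = A^T. Therefore
A^* =
[[0, 0, -2],
 [-2, 0, -2]].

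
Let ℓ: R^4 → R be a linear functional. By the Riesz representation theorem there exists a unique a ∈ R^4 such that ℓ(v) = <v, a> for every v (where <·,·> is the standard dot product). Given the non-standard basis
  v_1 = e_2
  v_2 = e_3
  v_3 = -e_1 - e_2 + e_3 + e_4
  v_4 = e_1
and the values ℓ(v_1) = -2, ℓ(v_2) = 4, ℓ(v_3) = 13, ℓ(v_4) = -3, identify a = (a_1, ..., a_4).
a = (-3, -2, 4, 4)

Write a = (a_1, ..., a_4) in the standard basis. For each basis vector v_i, ℓ(v_i) = <v_i, a> is a linear equation in the a_j's. Collect the n equations into a matrix system V a = ℓ, where row i of V is v_i (expressed in the standard basis). Since V is invertible (lower-triangular with 1s on the diagonal, up to permutation), solve by back-substitution:
  V =
[[0, 1, 0, 0],
 [0, 0, 1, 0],
 [-1, -1, 1, 1],
 [1, 0, 0, 0]]
  V a = (-2, 4, 13, -3)
Solving gives a = (-3, -2, 4, 4).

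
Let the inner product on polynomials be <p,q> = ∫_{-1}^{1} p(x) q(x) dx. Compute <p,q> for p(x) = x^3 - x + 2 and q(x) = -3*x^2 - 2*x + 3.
<p,q> = 128/15

Expand the product: p(x)·q(x) = -3*x^5 - 2*x^4 + 6*x^3 - 4*x^2 - 7*x + 6.
∫_{-1}^{1} of each monomial x^k gives [2/(k+1) if k even, 0 if k odd]. Integrating term-by-term (or equivalently evaluating the antiderivative F(x) = -x^6/2 - 2*x^5/5 + 3*x^4/2 - 4*x^3/3 - 7*x^2/2 + 6*x at the endpoints):
  F(1) − F(−1) = 53/30 − (-203/30) = 128/15.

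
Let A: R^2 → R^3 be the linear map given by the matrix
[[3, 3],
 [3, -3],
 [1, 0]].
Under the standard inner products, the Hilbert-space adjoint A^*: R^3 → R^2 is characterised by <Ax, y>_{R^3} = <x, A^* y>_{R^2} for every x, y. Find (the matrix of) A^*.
A^* = A^T =
[[3, 3, 1],
 [3, -3, 0]]

For real matrices with standard dot products, the defining identity <Ax, y> = <x, A^* y> gives (Ax)^T y = x^T (A^*) y, i.e. x^T A^T y = x^T (A^*) y. Since this holds for all x, y, we must have A^* = A^T. Therefore
A^* =
[[3, 3, 1],
 [3, -3, 0]].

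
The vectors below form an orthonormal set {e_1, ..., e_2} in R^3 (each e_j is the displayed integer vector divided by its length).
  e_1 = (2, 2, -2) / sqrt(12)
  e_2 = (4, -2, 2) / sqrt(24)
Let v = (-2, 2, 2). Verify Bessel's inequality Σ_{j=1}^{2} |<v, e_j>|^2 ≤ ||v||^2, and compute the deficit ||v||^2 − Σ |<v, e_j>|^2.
Σ |<v, e_j>|^2 = 4; ||v||^2 = 12; deficit = 8

Write each e_j = u_j / sqrt(<u_j, u_j>) where u_j is the displayed integer vector. Then <v, e_j> = <v, u_j> / sqrt(<u_j, u_j>), so |<v, e_j>|^2 = <v, u_j>^2 / <u_j, u_j>.
Coefficients: <v, e_1> = -4/sqrt(12), <v, e_2> = -8/sqrt(24).
Square and sum: Σ |<v, e_j>|^2 = 4.
Compute ||v||^2 = v·v = 12.
Deficit = 12 − 4 = 8 ≥ 0, confirming Bessel's inequality. (The deficit equals ||v − Σ <v,e_j> e_j||^2, the squared distance from v to span{e_j}.)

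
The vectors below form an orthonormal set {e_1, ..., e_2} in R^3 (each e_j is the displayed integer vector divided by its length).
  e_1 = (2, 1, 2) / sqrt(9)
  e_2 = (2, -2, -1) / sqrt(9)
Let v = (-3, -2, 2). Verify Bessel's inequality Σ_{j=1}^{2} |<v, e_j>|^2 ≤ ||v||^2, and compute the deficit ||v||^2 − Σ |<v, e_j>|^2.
Σ |<v, e_j>|^2 = 32/9; ||v||^2 = 17; deficit = 121/9

Write each e_j = u_j / sqrt(<u_j, u_j>) where u_j is the displayed integer vector. Then <v, e_j> = <v, u_j> / sqrt(<u_j, u_j>), so |<v, e_j>|^2 = <v, u_j>^2 / <u_j, u_j>.
Coefficients: <v, e_1> = -4/sqrt(9), <v, e_2> = -4/sqrt(9).
Square and sum: Σ |<v, e_j>|^2 = 32/9.
Compute ||v||^2 = v·v = 17.
Deficit = 17 − 32/9 = 121/9 ≥ 0, confirming Bessel's inequality. (The deficit equals ||v − Σ <v,e_j> e_j||^2, the squared distance from v to span{e_j}.)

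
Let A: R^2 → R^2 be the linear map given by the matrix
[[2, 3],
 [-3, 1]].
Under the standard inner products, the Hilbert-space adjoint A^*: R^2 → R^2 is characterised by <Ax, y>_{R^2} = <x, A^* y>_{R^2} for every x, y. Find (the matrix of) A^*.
A^* = A^T =
[[2, -3],
 [3, 1]]

For real matrices with standard dot products, the defining identity <Ax, y> = <x, A^* y> gives (Ax)^T y = x^T (A^*) y, i.e. x^T A^T y = x^T (A^*) y. Since this holds for all x, y, we must have A^* = A^T. Therefore
A^* =
[[2, -3],
 [3, 1]].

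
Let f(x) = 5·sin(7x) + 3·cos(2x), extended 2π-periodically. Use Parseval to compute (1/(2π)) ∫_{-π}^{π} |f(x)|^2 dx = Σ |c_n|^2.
Σ |c_n|^2 = 17

Expand |f|^2 and use orthogonality of {sin(nx), cos(mx)} on [-π, π]:
  ∫_{-π}^{π} sin(nx)^2 dx = π, ∫ cos(mx)^2 dx = π, and cross terms integrate to 0.
So ∫_{-π}^{π} f(x)^2 dx = 5^2 · π + 3^2 · π = (25 + 9)π.
Divide by 2π: (25 + 9)/2 = 17.
By Parseval, this equals Σ |c_n|^2.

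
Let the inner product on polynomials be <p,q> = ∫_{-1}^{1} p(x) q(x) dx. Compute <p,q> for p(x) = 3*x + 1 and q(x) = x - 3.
<p,q> = -4

Expand the product: p(x)·q(x) = 3*x^2 - 8*x - 3.
∫_{-1}^{1} of each monomial x^k gives [2/(k+1) if k even, 0 if k odd]. Integrating term-by-term (or equivalently evaluating the antiderivative F(x) = x^3 - 4*x^2 - 3*x at the endpoints):
  F(1) − F(−1) = -6 − (-2) = -4.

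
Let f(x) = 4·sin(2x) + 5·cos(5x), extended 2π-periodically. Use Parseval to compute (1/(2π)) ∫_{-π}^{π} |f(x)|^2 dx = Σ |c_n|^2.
Σ |c_n|^2 = 41/2

Expand |f|^2 and use orthogonality of {sin(nx), cos(mx)} on [-π, π]:
  ∫_{-π}^{π} sin(nx)^2 dx = π, ∫ cos(mx)^2 dx = π, and cross terms integrate to 0.
So ∫_{-π}^{π} f(x)^2 dx = 4^2 · π + 5^2 · π = (16 + 25)π.
Divide by 2π: (16 + 25)/2 = 41/2.
By Parseval, this equals Σ |c_n|^2.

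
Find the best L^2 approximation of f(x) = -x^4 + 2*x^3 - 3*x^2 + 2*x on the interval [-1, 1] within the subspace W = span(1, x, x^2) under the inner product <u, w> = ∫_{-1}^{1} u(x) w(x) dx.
g(x) = -27*x^2/7 + 16*x/5 + 3/35

The best approximation g ∈ W is the orthogonal projection of f onto W. Writing g = a_0 + a_1 x + a_2 x^2, the coefficients solve the normal equations G · a = b where
  G_{ij} = <φ_i, φ_j> and b_i = <f, φ_i>, with φ_0 = 1, φ_1 = x, φ_2 = x^2.
G =
  [2, 0, 2/3]
  [0, 2/3, 0]
  [2/3, 0, 2/5],
b = (-12/5, 32/15, -52/35).
Solving gives a_0 = 3/35, a_1 = 16/5, a_2 = -27/7, so
  g(x) = -27*x^2/7 + 16*x/5 + 3/35.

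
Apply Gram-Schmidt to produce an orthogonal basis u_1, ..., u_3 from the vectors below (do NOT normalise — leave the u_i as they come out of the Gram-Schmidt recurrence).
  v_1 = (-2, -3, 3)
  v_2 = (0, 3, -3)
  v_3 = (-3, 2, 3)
Orthogonal basis:
  u_1 = (-2, -3, 3)
  u_2 = (-18/11, 6/11, -6/11)
  u_3 = (0, 5/2, 5/2)

Apply the Gram-Schmidt recurrence
  u_1 = v_1
  u_i = v_i − Σ_{j<i} ((v_i · u_j) / (u_j · u_j)) · u_j.

Step by step this gives:
  u_1 = (-2, -3, 3)
  u_2 = (-18/11, 6/11, -6/11)
  u_3 = (0, 5/2, 5/2)

Orthogonality check:
  u_2 · u_1 = 0 (should be 0)
  u_3 · u_1 = 0 (should be 0)
  u_3 · u_2 = 0 (should be 0)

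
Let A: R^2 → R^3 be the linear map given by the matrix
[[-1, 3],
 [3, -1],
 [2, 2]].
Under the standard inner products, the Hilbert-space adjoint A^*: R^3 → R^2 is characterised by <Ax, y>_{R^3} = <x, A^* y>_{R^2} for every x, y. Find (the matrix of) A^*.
A^* = A^T =
[[-1, 3, 2],
 [3, -1, 2]]

For real matrices with standard dot products, the defining identity <Ax, y> = <x, A^* y> gives (Ax)^T y = x^T (A^*) y, i.e. x^T A^T y = x^T (A^*) y. Since this holds for all x, y, we must have A^* = A^T. Therefore
A^* =
[[-1, 3, 2],
 [3, -1, 2]].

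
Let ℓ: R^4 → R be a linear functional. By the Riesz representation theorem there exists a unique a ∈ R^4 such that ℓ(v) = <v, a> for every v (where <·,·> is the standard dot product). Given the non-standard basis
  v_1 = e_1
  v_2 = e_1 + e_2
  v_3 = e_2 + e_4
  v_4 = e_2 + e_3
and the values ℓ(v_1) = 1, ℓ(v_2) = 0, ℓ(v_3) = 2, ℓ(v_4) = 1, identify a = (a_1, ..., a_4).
a = (1, -1, 2, 3)

Write a = (a_1, ..., a_4) in the standard basis. For each basis vector v_i, ℓ(v_i) = <v_i, a> is a linear equation in the a_j's. Collect the n equations into a matrix system V a = ℓ, where row i of V is v_i (expressed in the standard basis). Since V is invertible (lower-triangular with 1s on the diagonal, up to permutation), solve by back-substitution:
  V =
[[1, 0, 0, 0],
 [1, 1, 0, 0],
 [0, 1, 0, 1],
 [0, 1, 1, 0]]
  V a = (1, 0, 2, 1)
Solving gives a = (1, -1, 2, 3).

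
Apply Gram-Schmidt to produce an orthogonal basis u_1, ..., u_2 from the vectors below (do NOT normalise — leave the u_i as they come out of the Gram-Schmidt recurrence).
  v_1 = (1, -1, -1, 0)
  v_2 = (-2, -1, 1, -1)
Orthogonal basis:
  u_1 = (1, -1, -1, 0)
  u_2 = (-4/3, -5/3, 1/3, -1)

Apply the Gram-Schmidt recurrence
  u_1 = v_1
  u_i = v_i − Σ_{j<i} ((v_i · u_j) / (u_j · u_j)) · u_j.

Step by step this gives:
  u_1 = (1, -1, -1, 0)
  u_2 = (-4/3, -5/3, 1/3, -1)

Orthogonality check:
  u_2 · u_1 = 0 (should be 0)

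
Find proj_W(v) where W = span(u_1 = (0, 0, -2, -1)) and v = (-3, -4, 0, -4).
proj_W(v) = (0, 0, -8/5, -4/5)

Set up U = [u_1 | ... | u_1] ∈ R^(4×1). The projector onto W = col(U) is P = U (U^T U)^(-1) U^T.
Compute U^T U =
  [5],
and U^T v = (4).
Solve U^T U · c = U^T v for the coefficients: c = (4/5). The projection is proj_W(v) = U c.
Check: (v - proj_W(v)) · u_1 = 0  (should be 0).
Result: proj_W(v) = (0, 0, -8/5, -4/5).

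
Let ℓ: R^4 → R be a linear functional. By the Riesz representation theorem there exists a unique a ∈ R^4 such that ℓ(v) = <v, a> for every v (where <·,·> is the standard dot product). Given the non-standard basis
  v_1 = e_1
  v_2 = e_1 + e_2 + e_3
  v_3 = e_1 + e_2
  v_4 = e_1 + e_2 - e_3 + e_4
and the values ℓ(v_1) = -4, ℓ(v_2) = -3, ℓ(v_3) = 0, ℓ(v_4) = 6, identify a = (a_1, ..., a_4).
a = (-4, 4, -3, 3)

Write a = (a_1, ..., a_4) in the standard basis. For each basis vector v_i, ℓ(v_i) = <v_i, a> is a linear equation in the a_j's. Collect the n equations into a matrix system V a = ℓ, where row i of V is v_i (expressed in the standard basis). Since V is invertible (lower-triangular with 1s on the diagonal, up to permutation), solve by back-substitution:
  V =
[[1, 0, 0, 0],
 [1, 1, 1, 0],
 [1, 1, 0, 0],
 [1, 1, -1, 1]]
  V a = (-4, -3, 0, 6)
Solving gives a = (-4, 4, -3, 3).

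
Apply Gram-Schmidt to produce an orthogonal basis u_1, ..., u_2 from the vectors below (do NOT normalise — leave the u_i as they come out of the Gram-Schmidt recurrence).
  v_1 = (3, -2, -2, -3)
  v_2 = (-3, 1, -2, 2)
Orthogonal basis:
  u_1 = (3, -2, -2, -3)
  u_2 = (-3/2, 0, -3, 1/2)

Apply the Gram-Schmidt recurrence
  u_1 = v_1
  u_i = v_i − Σ_{j<i} ((v_i · u_j) / (u_j · u_j)) · u_j.

Step by step this gives:
  u_1 = (3, -2, -2, -3)
  u_2 = (-3/2, 0, -3, 1/2)

Orthogonality check:
  u_2 · u_1 = 0 (should be 0)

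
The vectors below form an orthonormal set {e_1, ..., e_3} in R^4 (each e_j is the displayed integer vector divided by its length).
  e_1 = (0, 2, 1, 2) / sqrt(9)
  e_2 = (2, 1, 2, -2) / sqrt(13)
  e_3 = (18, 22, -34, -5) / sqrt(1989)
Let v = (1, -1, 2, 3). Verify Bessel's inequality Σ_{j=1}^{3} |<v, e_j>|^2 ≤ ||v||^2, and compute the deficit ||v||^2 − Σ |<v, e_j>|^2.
Σ |<v, e_j>|^2 = 134/17; ||v||^2 = 15; deficit = 121/17

Write each e_j = u_j / sqrt(<u_j, u_j>) where u_j is the displayed integer vector. Then <v, e_j> = <v, u_j> / sqrt(<u_j, u_j>), so |<v, e_j>|^2 = <v, u_j>^2 / <u_j, u_j>.
Coefficients: <v, e_1> = 6/sqrt(9), <v, e_2> = -1/sqrt(13), <v, e_3> = -87/sqrt(1989).
Square and sum: Σ |<v, e_j>|^2 = 134/17.
Compute ||v||^2 = v·v = 15.
Deficit = 15 − 134/17 = 121/17 ≥ 0, confirming Bessel's inequality. (The deficit equals ||v − Σ <v,e_j> e_j||^2, the squared distance from v to span{e_j}.)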